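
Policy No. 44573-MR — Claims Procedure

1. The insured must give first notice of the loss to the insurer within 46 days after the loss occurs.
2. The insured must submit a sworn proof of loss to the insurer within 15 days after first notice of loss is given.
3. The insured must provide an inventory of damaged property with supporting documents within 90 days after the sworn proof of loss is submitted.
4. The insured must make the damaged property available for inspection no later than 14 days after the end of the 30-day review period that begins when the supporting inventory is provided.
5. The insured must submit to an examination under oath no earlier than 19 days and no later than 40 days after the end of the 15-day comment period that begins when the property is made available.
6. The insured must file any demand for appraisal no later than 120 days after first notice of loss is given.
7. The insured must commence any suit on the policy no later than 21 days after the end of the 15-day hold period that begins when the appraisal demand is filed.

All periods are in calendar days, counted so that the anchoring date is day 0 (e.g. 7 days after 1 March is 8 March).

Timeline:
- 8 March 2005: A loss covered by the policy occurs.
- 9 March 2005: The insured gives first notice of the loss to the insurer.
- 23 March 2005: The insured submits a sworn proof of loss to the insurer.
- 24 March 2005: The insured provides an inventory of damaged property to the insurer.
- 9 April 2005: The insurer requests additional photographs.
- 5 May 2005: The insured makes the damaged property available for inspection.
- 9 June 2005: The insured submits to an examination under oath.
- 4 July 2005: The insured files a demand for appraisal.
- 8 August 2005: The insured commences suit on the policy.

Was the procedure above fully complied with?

Yes

Step 1 — counting 46 days from 8 March 2005 (when the loss occurs) gives a deadline of 23 April 2005; 9 March 2005 is within that limit.
Step 2 — counting 15 days from 9 March 2005 (when first notice of loss is given) gives a deadline of 24 March 2005; completed 23 March 2005, before the deadline.
Step 3 — counting 90 days from 23 March 2005 (when the sworn proof of loss is submitted) gives a deadline of 21 June 2005; completed 24 March 2005, before the deadline.
Step 4 — counting 14 days from 23 April 2005 (end of the 30-day review period, which began when the supporting inventory is provided on 24 March 2005) gives a deadline of 7 May 2005; done 5 May 2005 — timely.
Step 5 — 19 and 40 days from 20 May 2005 (end of the 15-day comment period, which began when the property is made available on 5 May 2005) are 8 June 2005 and 29 June 2005 respectively; 9 June 2005 falls inside that range.
Step 6 — counting 120 days from 9 March 2005 (when first notice of loss is given) gives a deadline of 7 July 2005; done 4 July 2005 — timely.
Step 7 — counting 21 days from 19 July 2005 (end of the 15-day hold period, which began when the appraisal demand is filed on 4 July 2005) gives a deadline of 9 August 2005; 8 August 2005 is within that limit.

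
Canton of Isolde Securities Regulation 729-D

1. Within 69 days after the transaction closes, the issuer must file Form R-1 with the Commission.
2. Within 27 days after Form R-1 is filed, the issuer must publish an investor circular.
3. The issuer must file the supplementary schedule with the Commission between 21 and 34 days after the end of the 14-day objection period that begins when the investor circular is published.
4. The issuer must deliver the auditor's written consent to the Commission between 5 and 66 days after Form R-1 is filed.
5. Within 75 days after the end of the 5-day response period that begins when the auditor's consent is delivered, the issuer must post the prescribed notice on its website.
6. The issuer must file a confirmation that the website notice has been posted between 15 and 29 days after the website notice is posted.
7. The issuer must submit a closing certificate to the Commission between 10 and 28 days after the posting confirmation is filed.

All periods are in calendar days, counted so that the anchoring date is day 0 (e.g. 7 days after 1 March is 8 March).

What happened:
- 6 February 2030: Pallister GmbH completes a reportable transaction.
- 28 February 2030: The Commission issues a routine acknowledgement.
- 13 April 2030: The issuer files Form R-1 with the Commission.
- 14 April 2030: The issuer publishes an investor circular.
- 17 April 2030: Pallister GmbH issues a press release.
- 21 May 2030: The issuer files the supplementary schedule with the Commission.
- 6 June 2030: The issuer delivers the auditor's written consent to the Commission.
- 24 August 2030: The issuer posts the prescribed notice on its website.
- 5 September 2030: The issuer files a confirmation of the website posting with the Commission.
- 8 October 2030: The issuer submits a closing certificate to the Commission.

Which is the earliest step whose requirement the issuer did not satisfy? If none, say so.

(1) due by 6 February 2030 + 69 days = 16 April 2030; completed 13 April 2030, before the deadline.
(2) due by 13 April 2030 + 27 days = 10 May 2030; 14 April 2030 is within that limit.
(3) the permitted window runs from 28 April 2030 + 21 = 19 May 2030 to 28 April 2030 + 34 = 1 June 2030; done 21 May 2030, which is between those dates.
(4) the permitted window runs from 13 April 2030 + 5 = 18 April 2030 to 13 April 2030 + 66 = 18 June 2030; 6 June 2030 falls inside that range.
(5) due by 11 June 2030 + 75 days = 25 August 2030; 24 August 2030 is within that limit.
(6) the permitted window runs from 24 August 2030 + 15 = 8 September 2030 to 24 August 2030 + 29 = 22 September 2030; 5 September 2030 is 3 days too early.
The analysis stops there.

Step 6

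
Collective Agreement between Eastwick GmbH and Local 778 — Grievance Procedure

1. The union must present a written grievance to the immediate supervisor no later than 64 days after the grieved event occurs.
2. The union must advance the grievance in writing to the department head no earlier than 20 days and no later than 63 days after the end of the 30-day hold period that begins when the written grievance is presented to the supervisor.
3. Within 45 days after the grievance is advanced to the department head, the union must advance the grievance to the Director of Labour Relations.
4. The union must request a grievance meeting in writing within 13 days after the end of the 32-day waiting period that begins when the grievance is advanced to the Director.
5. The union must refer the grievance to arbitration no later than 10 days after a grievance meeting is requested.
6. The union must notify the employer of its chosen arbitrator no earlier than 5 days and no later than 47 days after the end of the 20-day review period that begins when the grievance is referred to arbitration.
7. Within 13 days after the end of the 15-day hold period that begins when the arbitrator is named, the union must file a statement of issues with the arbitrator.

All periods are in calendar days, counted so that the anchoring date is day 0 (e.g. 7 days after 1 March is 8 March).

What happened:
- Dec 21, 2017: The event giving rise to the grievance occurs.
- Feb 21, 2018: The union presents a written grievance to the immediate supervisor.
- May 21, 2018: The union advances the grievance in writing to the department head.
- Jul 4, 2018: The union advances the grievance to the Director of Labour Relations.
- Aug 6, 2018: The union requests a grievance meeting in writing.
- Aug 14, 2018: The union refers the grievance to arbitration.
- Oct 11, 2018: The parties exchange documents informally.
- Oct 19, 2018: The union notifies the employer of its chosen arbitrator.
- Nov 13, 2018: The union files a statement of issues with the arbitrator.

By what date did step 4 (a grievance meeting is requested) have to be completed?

Aug 18, 2018

The grievance is advanced to the Director on Jul 4, 2018; the 32-day waiting period therefore ends Aug 5, 2018, and step 4 runs from that date. 13 days after Aug 5, 2018 is Aug 18, 2018.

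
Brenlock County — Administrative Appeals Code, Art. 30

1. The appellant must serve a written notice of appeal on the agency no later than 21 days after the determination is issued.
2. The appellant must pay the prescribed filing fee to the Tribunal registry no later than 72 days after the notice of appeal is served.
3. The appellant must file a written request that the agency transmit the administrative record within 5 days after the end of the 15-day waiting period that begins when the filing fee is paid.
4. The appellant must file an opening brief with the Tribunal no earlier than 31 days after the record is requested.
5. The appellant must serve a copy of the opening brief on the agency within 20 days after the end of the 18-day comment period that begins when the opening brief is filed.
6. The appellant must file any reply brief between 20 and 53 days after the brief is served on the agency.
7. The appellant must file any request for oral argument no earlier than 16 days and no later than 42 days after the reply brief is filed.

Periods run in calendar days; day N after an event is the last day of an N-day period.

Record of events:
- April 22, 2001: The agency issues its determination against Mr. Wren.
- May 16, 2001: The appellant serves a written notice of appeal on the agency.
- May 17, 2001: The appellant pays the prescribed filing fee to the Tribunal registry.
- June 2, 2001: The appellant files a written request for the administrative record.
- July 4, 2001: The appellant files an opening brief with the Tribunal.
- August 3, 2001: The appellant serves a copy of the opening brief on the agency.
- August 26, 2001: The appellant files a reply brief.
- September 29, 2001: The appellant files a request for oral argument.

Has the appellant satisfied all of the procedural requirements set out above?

Step 1 — counting 21 days from April 22, 2001 (when the determination is issued) gives a deadline of May 13, 2001; May 16, 2001 misses that deadline by 3 days.

No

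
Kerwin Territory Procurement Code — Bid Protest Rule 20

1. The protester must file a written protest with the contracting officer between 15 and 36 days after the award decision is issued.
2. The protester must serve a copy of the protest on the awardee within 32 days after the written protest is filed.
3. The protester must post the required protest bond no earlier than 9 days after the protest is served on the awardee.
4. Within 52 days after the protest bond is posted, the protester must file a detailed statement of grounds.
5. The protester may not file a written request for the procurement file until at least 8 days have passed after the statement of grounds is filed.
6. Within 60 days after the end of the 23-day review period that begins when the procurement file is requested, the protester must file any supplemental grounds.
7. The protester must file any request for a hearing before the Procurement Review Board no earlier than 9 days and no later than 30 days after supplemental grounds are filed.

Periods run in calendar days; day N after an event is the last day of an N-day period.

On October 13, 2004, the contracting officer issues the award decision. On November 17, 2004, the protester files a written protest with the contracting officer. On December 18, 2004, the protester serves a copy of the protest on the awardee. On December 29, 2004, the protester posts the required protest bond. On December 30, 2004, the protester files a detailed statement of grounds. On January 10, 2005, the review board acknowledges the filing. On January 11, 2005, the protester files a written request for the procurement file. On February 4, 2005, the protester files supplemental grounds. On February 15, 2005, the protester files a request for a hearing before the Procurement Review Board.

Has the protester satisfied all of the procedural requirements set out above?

Yes

Step 1: the window is 15–36 days after October 13, 2004 (when the award decision is issued), so October 28, 2004 through November 18, 2004; done November 17, 2004, which is between those dates.
Step 2: 32 days after November 17, 2004 (when the written protest is filed) is December 19, 2004; December 18, 2004 is within that limit.
Step 3: the earliest permitted date is 9 days after December 18, 2004 (when the protest is served on the awardee), i.e. December 27, 2004; done December 29, 2004, after the minimum wait.
Step 4: 52 days after December 29, 2004 (when the protest bond is posted) is February 19, 2005; completed December 30, 2004, before the deadline.
Step 5: the earliest permitted date is 8 days after December 30, 2004 (when the statement of grounds is filed), i.e. January 7, 2005; January 11, 2005 is on or after that date.
Step 6: 60 days after February 3, 2005 (end of the 23-day review period, which began when the procurement file is requested on January 11, 2005) is April 4, 2005; completed February 4, 2005, before the deadline.
Step 7: the window is 9–30 days after February 4, 2005 (when supplemental grounds are filed), so February 13, 2005 through March 6, 2005; done February 15, 2005 — within the window.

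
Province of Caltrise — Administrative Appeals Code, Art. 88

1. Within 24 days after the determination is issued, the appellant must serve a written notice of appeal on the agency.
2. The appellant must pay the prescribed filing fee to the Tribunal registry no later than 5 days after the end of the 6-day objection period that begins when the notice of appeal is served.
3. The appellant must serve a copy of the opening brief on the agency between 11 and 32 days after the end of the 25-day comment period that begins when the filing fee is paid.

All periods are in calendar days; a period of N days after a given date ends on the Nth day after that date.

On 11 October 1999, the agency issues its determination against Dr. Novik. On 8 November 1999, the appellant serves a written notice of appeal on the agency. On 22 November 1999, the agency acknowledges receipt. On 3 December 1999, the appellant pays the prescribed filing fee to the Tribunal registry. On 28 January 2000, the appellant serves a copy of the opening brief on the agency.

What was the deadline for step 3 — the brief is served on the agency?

29 January 2000

The filing fee is paid on 3 December 1999; the 25-day comment period therefore ends 28 December 1999, and step 3 runs from that date. The window is 11–32 days after 28 December 1999; it closes on 29 January 2000.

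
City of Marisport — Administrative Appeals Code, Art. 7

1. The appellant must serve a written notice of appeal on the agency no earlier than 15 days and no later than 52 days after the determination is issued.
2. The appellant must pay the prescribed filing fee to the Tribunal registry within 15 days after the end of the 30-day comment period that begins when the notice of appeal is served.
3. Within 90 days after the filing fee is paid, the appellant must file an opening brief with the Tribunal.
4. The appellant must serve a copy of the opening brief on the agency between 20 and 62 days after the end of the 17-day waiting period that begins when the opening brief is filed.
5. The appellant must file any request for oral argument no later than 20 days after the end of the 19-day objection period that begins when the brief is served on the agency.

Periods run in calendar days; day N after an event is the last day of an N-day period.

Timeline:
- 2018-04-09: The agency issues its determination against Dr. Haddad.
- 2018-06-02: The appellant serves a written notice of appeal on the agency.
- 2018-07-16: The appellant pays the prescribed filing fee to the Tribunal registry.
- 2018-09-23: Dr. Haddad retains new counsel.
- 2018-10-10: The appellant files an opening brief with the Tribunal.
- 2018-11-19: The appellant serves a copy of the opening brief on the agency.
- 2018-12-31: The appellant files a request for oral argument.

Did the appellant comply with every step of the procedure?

(1) the permitted window runs from 2018-04-09 + 15 = 2018-04-24 to 2018-04-09 + 52 = 2018-05-31; done 2018-06-02 — 2 days after the window closed.
No need to go further; step 1 was not satisfied.

No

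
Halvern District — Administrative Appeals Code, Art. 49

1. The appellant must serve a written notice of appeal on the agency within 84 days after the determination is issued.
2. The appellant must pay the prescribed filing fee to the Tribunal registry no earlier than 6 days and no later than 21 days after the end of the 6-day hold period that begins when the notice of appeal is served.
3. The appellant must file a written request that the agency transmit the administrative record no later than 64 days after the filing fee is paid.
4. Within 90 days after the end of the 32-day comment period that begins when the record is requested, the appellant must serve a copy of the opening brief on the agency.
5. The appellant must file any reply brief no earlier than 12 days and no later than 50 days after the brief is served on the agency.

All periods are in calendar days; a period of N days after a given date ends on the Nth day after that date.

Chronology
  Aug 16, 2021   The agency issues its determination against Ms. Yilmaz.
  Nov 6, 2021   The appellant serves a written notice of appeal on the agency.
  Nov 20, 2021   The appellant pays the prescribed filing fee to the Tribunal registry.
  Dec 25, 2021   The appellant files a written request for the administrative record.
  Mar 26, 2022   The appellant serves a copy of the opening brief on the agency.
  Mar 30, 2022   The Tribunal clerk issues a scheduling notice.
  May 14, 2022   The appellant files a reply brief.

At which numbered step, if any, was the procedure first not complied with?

None — every step was satisfied

Step 1 — counting 84 days from Aug 16, 2021 (when the determination is issued) gives a deadline of Nov 8, 2021; Nov 6, 2021 is within that limit.
Step 2 — 6 and 21 days from Nov 12, 2021 (end of the 6-day hold period, which began when the notice of appeal is served on Nov 6, 2021) are Nov 18, 2021 and Dec 3, 2021 respectively; done Nov 20, 2021 — within the window.
Step 3 — counting 64 days from Nov 20, 2021 (when the filing fee is paid) gives a deadline of Jan 23, 2022; done Dec 25, 2021 — timely.
Step 4 — counting 90 days from Jan 26, 2022 (end of the 32-day comment period, which began when the record is requested on Dec 25, 2021) gives a deadline of Apr 26, 2022; completed Mar 26, 2022, before the deadline.
Step 5 — 12 and 50 days from Mar 26, 2022 (when the brief is served on the agency) are Apr 7, 2022 and May 15, 2022 respectively; done May 14, 2022 — within the window.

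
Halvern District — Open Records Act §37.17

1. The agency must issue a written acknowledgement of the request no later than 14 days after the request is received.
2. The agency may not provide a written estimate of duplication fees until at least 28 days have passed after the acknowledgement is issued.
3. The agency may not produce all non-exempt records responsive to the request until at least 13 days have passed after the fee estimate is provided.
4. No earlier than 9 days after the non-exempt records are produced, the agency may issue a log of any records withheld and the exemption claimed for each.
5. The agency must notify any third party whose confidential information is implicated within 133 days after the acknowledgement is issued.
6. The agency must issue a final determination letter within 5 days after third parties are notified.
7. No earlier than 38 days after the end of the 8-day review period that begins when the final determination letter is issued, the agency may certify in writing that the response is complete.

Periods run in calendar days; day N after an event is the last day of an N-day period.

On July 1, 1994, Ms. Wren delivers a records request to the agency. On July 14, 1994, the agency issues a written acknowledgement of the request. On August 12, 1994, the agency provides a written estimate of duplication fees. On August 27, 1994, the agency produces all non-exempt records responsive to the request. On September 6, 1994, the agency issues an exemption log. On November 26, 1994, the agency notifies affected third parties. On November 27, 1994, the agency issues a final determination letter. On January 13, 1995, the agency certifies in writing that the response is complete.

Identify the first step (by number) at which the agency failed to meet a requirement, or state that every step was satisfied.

Step 5

Step 1 — counting 14 days from July 1, 1994 (when the request is received) gives a deadline of July 15, 1994; done July 14, 1994 — timely.
Step 2 — must wait 28 days from July 14, 1994 (when the acknowledgement is issued), so not before August 11, 1994; August 12, 1994 is on or after that date.
Step 3 — must wait 13 days from August 12, 1994 (when the fee estimate is provided), so not before August 25, 1994; done August 27, 1994 — permitted.
Step 4 — must wait 9 days from August 27, 1994 (when the non-exempt records are produced), so not before September 5, 1994; done September 6, 1994 — permitted.
Step 5 — counting 133 days from July 14, 1994 (when the acknowledgement is issued) gives a deadline of November 24, 1994; November 26, 1994 misses that deadline by 2 days.
The analysis stops there.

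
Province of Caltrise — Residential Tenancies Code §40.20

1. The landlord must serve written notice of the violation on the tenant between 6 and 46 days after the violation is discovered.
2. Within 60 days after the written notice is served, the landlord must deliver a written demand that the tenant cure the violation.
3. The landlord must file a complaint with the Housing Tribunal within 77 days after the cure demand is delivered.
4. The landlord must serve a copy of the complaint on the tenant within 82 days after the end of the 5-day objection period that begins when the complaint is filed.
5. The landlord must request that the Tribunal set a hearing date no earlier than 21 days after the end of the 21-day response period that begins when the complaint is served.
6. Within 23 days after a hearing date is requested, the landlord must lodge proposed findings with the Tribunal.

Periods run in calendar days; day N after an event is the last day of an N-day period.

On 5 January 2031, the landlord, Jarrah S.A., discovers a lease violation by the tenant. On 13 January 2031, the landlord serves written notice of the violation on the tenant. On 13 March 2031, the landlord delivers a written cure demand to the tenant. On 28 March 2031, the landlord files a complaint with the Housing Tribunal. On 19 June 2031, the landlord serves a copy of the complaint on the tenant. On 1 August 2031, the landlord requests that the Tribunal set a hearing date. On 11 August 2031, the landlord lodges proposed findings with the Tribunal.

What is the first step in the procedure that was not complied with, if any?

(1) the permitted window runs from 5 January 2031 + 6 = 11 January 2031 to 5 January 2031 + 46 = 20 February 2031; done 13 January 2031 — within the window.
(2) due by 13 January 2031 + 60 days = 14 March 2031; completed 13 March 2031, before the deadline.
(3) due by 13 March 2031 + 77 days = 29 May 2031; done 28 March 2031 — timely.
(4) due by 2 April 2031 + 82 days = 23 June 2031; 19 June 2031 is within that limit.
(5) permitted from 10 July 2031 + 21 days = 31 July 2031 onward; done 1 August 2031 — permitted.
(6) due by 1 August 2031 + 23 days = 24 August 2031; done 11 August 2031 — timely.

None — every step was satisfied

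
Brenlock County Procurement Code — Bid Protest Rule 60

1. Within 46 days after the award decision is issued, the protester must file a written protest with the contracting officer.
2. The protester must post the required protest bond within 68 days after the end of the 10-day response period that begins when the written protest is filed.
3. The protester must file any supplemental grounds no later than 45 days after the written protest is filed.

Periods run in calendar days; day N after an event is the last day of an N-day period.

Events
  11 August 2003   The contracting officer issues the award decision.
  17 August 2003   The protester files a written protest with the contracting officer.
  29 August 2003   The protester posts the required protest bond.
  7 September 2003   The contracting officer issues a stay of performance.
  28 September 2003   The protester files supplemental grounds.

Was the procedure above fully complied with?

Yes

Step 1: 46 days after 11 August 2003 (when the award decision is issued) is 26 September 2003; completed 17 August 2003, before the deadline.
Step 2: 68 days after 27 August 2003 (end of the 10-day response period, which began when the written protest is filed on 17 August 2003) is 3 November 2003; 29 August 2003 is within that limit.
Step 3: 45 days after 17 August 2003 (when the written protest is filed) is 1 October 2003; completed 28 September 2003, before the deadline.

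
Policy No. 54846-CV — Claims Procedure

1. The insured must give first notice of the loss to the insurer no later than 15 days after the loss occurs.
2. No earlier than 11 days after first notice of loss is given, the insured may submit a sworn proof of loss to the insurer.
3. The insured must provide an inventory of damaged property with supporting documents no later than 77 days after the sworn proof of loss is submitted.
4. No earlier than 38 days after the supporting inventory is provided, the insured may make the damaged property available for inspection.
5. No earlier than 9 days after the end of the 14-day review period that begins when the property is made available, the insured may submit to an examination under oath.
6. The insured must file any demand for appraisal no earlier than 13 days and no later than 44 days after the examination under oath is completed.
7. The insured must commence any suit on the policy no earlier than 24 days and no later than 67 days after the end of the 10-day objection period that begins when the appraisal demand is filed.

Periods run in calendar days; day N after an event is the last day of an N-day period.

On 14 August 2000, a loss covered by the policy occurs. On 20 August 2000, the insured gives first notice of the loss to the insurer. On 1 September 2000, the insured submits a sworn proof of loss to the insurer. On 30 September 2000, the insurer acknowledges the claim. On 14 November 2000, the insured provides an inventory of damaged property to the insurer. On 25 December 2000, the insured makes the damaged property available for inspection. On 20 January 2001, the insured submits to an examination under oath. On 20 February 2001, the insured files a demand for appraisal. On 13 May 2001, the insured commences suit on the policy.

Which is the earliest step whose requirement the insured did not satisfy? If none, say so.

Step 7

(1) due by 14 August 2000 + 15 days = 29 August 2000; 20 August 2000 is within that limit.
(2) permitted from 20 August 2000 + 11 days = 31 August 2000 onward; done 1 September 2000, after the minimum wait.
(3) due by 1 September 2000 + 77 days = 17 November 2000; done 14 November 2000 — timely.
(4) permitted from 14 November 2000 + 38 days = 22 December 2000 onward; 25 December 2000 is on or after that date.
(5) permitted from 8 January 2001 + 9 days = 17 January 2001 onward; 20 January 2001 is on or after that date.
(6) the permitted window runs from 20 January 2001 + 13 = 2 February 2001 to 20 January 2001 + 44 = 5 March 2001; done 20 February 2001 — within the window.
(7) the permitted window runs from 2 March 2001 + 24 = 26 March 2001 to 2 March 2001 + 67 = 8 May 2001; 13 May 2001 is 5 days past the end of the window.
The procedure was therefore not followed at step 7.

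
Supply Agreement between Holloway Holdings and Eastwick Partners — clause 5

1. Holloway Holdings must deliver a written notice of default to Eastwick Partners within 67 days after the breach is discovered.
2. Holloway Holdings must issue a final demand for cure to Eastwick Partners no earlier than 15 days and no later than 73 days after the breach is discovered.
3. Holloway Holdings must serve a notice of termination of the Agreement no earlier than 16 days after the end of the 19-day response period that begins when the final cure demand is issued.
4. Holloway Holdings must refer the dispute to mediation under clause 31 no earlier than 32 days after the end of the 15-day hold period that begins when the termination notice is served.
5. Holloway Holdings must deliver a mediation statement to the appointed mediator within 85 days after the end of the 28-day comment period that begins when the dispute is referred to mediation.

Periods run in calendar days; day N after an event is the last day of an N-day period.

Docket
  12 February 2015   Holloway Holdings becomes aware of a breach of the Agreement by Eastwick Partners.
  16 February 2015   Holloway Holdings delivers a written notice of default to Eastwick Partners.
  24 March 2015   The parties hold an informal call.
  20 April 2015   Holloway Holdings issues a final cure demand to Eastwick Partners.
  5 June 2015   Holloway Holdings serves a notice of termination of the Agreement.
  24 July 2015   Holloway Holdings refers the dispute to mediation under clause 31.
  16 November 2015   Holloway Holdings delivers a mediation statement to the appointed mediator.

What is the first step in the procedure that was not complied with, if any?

Step 1 — counting 67 days from 12 February 2015 (when the breach is discovered) gives a deadline of 20 April 2015; 16 February 2015 is within that limit.
Step 2 — 15 and 73 days from 12 February 2015 (when the breach is discovered) are 27 February 2015 and 26 April 2015 respectively; 20 April 2015 falls inside that range.
Step 3 — must wait 16 days from 9 May 2015 (end of the 19-day response period, which began when the final cure demand is issued on 20 April 2015), so not before 25 May 2015; 5 June 2015 is on or after that date.
Step 4 — must wait 32 days from 20 June 2015 (end of the 15-day hold period, which began when the termination notice is served on 5 June 2015), so not before 22 July 2015; 24 July 2015 is on or after that date.
Step 5 — counting 85 days from 21 August 2015 (end of the 28-day comment period, which began when the dispute is referred to mediation on 24 July 2015) gives a deadline of 14 November 2015; not done until 16 November 2015, 2 days after the deadline.

Step 5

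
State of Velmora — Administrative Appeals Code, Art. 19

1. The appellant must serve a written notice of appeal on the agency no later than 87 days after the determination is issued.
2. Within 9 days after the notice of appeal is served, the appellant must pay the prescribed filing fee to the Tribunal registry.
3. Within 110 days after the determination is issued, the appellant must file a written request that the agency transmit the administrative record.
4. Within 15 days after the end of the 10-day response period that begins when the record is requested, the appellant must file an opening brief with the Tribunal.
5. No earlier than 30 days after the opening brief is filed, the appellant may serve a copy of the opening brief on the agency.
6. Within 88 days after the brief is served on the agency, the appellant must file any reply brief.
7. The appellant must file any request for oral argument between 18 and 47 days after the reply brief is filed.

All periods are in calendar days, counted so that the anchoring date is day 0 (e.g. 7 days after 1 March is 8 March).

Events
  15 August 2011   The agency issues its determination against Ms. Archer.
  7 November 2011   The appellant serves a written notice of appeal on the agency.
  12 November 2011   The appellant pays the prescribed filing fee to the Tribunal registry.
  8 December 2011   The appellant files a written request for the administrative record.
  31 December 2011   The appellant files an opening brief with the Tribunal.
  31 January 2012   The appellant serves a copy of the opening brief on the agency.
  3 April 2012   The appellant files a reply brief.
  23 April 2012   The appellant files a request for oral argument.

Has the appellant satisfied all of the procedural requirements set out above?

Step 1: 87 days after 15 August 2011 (when the determination is issued) is 10 November 2011; done 7 November 2011 — timely.
Step 2: 9 days after 7 November 2011 (when the notice of appeal is served) is 16 November 2011; done 12 November 2011 — timely.
Step 3: 110 days after 15 August 2011 (when the determination is issued) is 3 December 2011; 8 December 2011 misses that deadline by 5 days.
The procedure was therefore not followed at step 3.

No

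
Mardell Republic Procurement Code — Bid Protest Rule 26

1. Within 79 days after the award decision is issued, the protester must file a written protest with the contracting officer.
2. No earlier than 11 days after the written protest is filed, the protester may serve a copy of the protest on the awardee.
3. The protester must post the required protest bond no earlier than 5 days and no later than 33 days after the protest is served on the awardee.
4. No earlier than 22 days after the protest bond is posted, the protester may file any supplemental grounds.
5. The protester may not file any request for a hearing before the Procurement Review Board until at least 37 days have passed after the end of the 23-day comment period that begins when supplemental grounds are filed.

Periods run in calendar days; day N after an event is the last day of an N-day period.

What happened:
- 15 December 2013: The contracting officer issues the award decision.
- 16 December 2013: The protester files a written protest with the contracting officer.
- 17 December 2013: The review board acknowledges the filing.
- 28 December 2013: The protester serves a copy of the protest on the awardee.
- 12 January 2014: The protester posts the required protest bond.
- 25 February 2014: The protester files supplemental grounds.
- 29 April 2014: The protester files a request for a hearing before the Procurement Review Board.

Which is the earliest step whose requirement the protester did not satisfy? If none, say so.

None — every step was satisfied

Step 1: 79 days after 15 December 2013 (when the award decision is issued) is 4 March 2014; 16 December 2013 is within that limit.
Step 2: the earliest permitted date is 11 days after 16 December 2013 (when the written protest is filed), i.e. 27 December 2013; 28 December 2013 is on or after that date.
Step 3: the window is 5–33 days after 28 December 2013 (when the protest is served on the awardee), so 2 January 2014 through 30 January 2014; done 12 January 2014 — within the window.
Step 4: the earliest permitted date is 22 days after 12 January 2014 (when the protest bond is posted), i.e. 3 February 2014; 25 February 2014 is on or after that date.
Step 5: the earliest permitted date is 37 days after 20 March 2014 (end of the 23-day comment period, which began when supplemental grounds are filed on 25 February 2014), i.e. 26 April 2014; done 29 April 2014, after the minimum wait.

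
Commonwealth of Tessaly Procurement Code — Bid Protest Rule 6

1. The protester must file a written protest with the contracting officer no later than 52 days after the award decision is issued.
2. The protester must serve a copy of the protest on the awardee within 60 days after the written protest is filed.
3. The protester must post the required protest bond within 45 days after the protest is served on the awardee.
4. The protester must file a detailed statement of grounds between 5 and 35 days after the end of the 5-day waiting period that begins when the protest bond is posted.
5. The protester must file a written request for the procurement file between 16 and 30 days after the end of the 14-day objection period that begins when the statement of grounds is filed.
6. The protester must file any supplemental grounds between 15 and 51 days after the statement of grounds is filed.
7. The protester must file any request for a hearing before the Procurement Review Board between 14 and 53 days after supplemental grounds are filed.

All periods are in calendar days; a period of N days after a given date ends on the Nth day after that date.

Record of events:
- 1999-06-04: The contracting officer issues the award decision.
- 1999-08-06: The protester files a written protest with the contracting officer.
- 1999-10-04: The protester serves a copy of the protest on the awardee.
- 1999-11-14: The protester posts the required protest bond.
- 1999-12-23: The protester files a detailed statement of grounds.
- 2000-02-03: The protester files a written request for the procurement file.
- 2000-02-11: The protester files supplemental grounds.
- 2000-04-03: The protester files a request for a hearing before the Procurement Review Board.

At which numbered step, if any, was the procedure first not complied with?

Step 1

Step 1: 52 days after 1999-06-04 (when the award decision is issued) is 1999-07-26; 1999-08-06 misses that deadline by 11 days.
Later steps need not be reached.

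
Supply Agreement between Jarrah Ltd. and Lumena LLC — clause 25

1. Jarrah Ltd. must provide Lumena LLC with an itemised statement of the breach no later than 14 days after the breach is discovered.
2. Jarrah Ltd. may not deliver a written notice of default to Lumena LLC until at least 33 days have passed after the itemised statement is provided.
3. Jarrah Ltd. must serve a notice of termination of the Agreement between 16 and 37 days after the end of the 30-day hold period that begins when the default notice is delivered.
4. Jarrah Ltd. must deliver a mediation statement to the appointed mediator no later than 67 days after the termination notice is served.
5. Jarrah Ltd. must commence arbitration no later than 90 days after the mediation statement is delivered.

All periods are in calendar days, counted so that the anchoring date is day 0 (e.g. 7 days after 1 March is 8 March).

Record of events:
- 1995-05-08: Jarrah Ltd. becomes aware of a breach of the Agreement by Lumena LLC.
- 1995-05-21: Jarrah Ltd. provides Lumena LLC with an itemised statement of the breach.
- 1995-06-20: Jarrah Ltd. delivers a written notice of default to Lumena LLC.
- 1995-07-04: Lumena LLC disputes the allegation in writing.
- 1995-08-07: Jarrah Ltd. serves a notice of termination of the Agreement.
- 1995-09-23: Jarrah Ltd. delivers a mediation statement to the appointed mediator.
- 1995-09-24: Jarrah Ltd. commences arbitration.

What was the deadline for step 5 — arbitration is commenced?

1995-12-22

Step 5 runs from 1995-09-23, when the mediation statement is delivered. 90 days after 1995-09-23 is 1995-12-22.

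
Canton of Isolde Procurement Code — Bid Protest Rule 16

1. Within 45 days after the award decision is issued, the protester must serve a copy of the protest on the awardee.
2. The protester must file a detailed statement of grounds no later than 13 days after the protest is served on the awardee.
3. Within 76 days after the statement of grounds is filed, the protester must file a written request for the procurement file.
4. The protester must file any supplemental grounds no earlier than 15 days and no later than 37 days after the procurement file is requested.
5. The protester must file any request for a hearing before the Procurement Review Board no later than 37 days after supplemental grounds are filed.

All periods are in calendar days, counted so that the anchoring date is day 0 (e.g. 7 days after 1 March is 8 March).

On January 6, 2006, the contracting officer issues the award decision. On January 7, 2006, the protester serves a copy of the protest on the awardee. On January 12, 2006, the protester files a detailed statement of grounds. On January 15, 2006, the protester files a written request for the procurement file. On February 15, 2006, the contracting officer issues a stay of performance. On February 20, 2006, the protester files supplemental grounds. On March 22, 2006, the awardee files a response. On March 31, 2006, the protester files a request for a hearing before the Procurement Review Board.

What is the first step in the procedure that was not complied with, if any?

(1) due by January 6, 2006 + 45 days = February 20, 2006; January 7, 2006 is within that limit.
(2) due by January 7, 2006 + 13 days = January 20, 2006; January 12, 2006 is within that limit.
(3) due by January 12, 2006 + 76 days = March 29, 2006; completed January 15, 2006, before the deadline.
(4) the permitted window runs from January 15, 2006 + 15 = January 30, 2006 to January 15, 2006 + 37 = February 21, 2006; February 20, 2006 falls inside that range.
(5) due by February 20, 2006 + 37 days = March 29, 2006; March 31, 2006 misses that deadline by 2 days.

Step 5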